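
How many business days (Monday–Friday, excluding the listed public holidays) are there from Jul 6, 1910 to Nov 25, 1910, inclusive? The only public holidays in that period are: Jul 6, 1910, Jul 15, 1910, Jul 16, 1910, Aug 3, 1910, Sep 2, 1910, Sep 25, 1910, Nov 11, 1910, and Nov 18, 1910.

Jul 6, 1910 is a Wednesday.
The range spans 143 days (inclusive of both endpoints).
143 = 7 × 20 + 3, so there are 20 full weeks plus 3 extra days.
Each full week contributes 5 weekdays (Mon–Fri): 20 × 5 = 100.
The 3 extra days are Wednesday, Thursday, Friday — 3 of them qualify.
Total: 100 + 3 = 103.
Holidays: Jul 6, 1910 (Wed); Jul 15, 1910 (Fri); Jul 16, 1910 (Sat); Aug 3, 1910 (Wed); Sep 2, 1910 (Fri); Sep 25, 1910 (Sun); Nov 11, 1910 (Fri); Nov 18, 1910 (Fri).
6 of the 8 holidays fall on weekdays; the rest are weekends and were already excluded.
Business days: 103 − 6 = 97.

97 business days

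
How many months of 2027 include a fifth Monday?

A month has five Mondays exactly when Monday falls within its first (length − 28) days.
Jan: 31 days, starts Fri → 5 of Fri, Sat, Sun
Feb: 28 days, starts Mon → 5 of (none)
Mar: 31 days, starts Mon → 5 of Mon, Tue, Wed ✓
Apr: 30 days, starts Thu → 5 of Thu, Fri
May: 31 days, starts Sat → 5 of Sat, Sun, Mon ✓
Jun: 30 days, starts Tue → 5 of Tue, Wed
Jul: 31 days, starts Thu → 5 of Thu, Fri, Sat
Aug: 31 days, starts Sun → 5 of Sun, Mon, Tue ✓
Sep: 30 days, starts Wed → 5 of Wed, Thu
Oct: 31 days, starts Fri → 5 of Fri, Sat, Sun
Nov: 30 days, starts Mon → 5 of Mon, Tue ✓
Dec: 31 days, starts Wed → 5 of Wed, Thu, Fri
Months with five Mondays: Mar, May, Aug, Nov.

4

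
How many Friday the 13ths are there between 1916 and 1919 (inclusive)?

6

Friday-the-13ths by year:
1916: Oct
1917: Apr, Jul
1918: Sep, Dec
1919: Jun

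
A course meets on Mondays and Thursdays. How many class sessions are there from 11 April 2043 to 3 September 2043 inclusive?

42

11 April 2043 is a Saturday.
That's 146 days from start to end, counting both.
146 = 7 × 20 + 6, so there are 20 full weeks plus 6 extra days.
Each full week contributes 2 days from the set (Mon, Thu): 20 × 2 = 40.
The 6 extra days are Saturday, Sunday, Monday, Tuesday, Wednesday, Thursday — 2 of them qualify.
Total: 40 + 2 = 42.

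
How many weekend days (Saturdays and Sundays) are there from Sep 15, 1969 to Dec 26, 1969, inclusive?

28

Sep 15, 1969 is a Monday.
From Sep 15, 1969 to Dec 26, 1969 is 103 days inclusive.
103 = 7 × 14 + 5, so there are 14 full weeks plus 5 extra days.
Each full week contributes 2 weekend days (Sat, Sun): 14 × 2 = 28.
The 5 extra days are Mon, Tue, Wed, Thu, Fri — none qualify.
Total: 28 + 0 = 28.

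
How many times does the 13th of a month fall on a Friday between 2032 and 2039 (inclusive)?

13

Friday-the-13ths by year:
2032: Feb, Aug
2033: May
2034: Jan, Oct
2035: Apr, Jul
2036: Jun
2037: Feb, Mar, Nov
2038: Aug
2039: May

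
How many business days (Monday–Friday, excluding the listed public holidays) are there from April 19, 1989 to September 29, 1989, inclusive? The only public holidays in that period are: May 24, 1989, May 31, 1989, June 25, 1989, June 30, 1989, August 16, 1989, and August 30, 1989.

April 19, 1989 is a Wednesday.
The range spans 164 days (inclusive of both endpoints).
164 = 7 × 23 + 3, so there are 23 full weeks plus 3 extra days.
Each full week contributes 5 weekdays (Mon–Fri): 23 × 5 = 115.
The 3 extra days are Wednesday, Thursday, Friday — 3 of them qualify.
Total: 115 + 3 = 118.
Holidays: May 24, 1989 (Wed); May 31, 1989 (Wed); June 25, 1989 (Sun); June 30, 1989 (Fri); August 16, 1989 (Wed); August 30, 1989 (Wed).
5 of the 6 holidays fall on weekdays; the rest are weekends and were already excluded.
Business days: 118 − 5 = 113.

113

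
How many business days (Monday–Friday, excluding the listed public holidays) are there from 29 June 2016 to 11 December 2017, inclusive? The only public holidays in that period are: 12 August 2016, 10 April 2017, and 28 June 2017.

29 June 2016 is a Wednesday.
From 29 June 2016 to 11 December 2017 is 531 days inclusive.
531 = 7 × 75 + 6, so there are 75 full weeks plus 6 extra days.
Each full week contributes 5 weekdays (Mon–Fri): 75 × 5 = 375.
The 6 extra days are Wed, Thu, Fri, Sat, Sun, Mon — 4 of them qualify.
Total: 375 + 4 = 379.
Holidays: 12 August 2016 (Fri); 10 April 2017 (Mon); 28 June 2017 (Wed).
All 3 holidays fall on weekdays, so subtract 3.
Business days: 379 − 3 = 376.

376 business days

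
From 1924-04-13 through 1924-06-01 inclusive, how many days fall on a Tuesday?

1924-04-13 is a Sunday.
The range spans 50 days (inclusive of both endpoints).
50 = 7 × 7 + 1, so there are 7 full weeks plus 1 extra day.
Each full week contributes one Tuesday: 7 so far.
The 1 extra day is Sun — none qualify.
Total: 7 + 0 = 7.

7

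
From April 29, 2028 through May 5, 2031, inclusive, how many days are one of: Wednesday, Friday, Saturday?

April 29, 2028 is a Saturday.
The range spans 1102 days (inclusive of both endpoints).
1102 = 7 × 157 + 3, so there are 157 full weeks plus 3 extra days.
Each full week contributes 3 days from the set (Wed, Fri, Sat): 157 × 3 = 471.
The 3 extra days are Sat, Sun, Mon — 1 of them qualifies.
Total: 471 + 1 = 472.

472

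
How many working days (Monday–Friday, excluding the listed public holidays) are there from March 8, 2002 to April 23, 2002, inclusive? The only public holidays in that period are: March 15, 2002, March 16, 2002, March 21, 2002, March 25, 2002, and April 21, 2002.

30

March 8, 2002 is a Friday.
From March 8, 2002 to April 23, 2002 is 47 days inclusive.
47 = 7 × 6 + 5, so there are 6 full weeks plus 5 extra days.
Each full week contributes 5 weekdays (Mon–Fri): 6 × 5 = 30.
The 5 extra days are Fri, Sat, Sun, Mon, Tue — 3 of them qualify.
Total: 30 + 3 = 33.
Holidays: March 15, 2002 (Fri); March 16, 2002 (Sat); March 21, 2002 (Thu); March 25, 2002 (Mon); April 21, 2002 (Sun).
3 of the 5 holidays fall on weekdays; the rest are weekends and were already excluded.
Business days: 33 − 3 = 30.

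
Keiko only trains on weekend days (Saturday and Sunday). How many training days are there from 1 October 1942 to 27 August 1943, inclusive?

94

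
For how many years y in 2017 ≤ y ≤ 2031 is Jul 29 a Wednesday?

2

Day of week of July 29 in each year:
2017: Sat, 2018: Sun, 2019: Mon, 2020: Wed ✓, 2021: Thu, 2022: Fri, 2023: Sat, 2024: Mon, 2025: Tue, 2026: Wed ✓, 2027: Thu, 2028: Sat, 2029: Sun, 2030: Mon, 2031: Tue
Wednesdays: 2020, 2026.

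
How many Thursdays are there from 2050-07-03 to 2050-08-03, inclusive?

2050-07-03 is a Sunday.
The range spans 32 days (inclusive of both endpoints).
32 = 7 × 4 + 4, so there are 4 full weeks plus 4 extra days.
Each full week contributes one Thursday: 4 so far.
The 4 extra days are Sun, Mon, Tue, Wed — none qualify.
Total: 4 + 0 = 4.

4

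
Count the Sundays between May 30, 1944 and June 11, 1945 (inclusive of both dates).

54 Sundays

May 30, 1944 is a Tuesday.
From May 30, 1944 to June 11, 1945 is 378 days inclusive.
378 = 7 × 54, so the span is exactly 54 full weeks.
Each full week contributes one Sunday: 54 so far.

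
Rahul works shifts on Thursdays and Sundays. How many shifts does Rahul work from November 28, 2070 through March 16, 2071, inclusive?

31

November 28, 2070 is a Friday.
The range spans 109 days (inclusive of both endpoints).
109 = 7 × 15 + 4, so there are 15 full weeks plus 4 extra days.
Each full week contributes 2 days from the set (Thu, Sun): 15 × 2 = 30.
The 4 extra days are Friday, Saturday, Sunday, Monday — 1 of them qualifies.
Total: 30 + 1 = 31.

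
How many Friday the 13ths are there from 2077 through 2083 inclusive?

Friday-the-13ths by year:
2077: Aug
2078: May
2079: Jan, Oct
2080: Sep, Dec
2081: Jun
2082: Feb, Mar, Nov
2083: Aug

11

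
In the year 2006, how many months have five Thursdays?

A month has five Thursdays exactly when Thursday falls within its first (length − 28) days.
Jan: 31 days, starts Sun → 5 of Sun, Mon, Tue
Feb: 28 days, starts Wed → 5 of (none)
Mar: 31 days, starts Wed → 5 of Wed, Thu, Fri ✓
Apr: 30 days, starts Sat → 5 of Sat, Sun
May: 31 days, starts Mon → 5 of Mon, Tue, Wed
Jun: 30 days, starts Thu → 5 of Thu, Fri ✓
Jul: 31 days, starts Sat → 5 of Sat, Sun, Mon
Aug: 31 days, starts Tue → 5 of Tue, Wed, Thu ✓
Sep: 30 days, starts Fri → 5 of Fri, Sat
Oct: 31 days, starts Sun → 5 of Sun, Mon, Tue
Nov: 30 days, starts Wed → 5 of Wed, Thu ✓
Dec: 31 days, starts Fri → 5 of Fri, Sat, Sun
Months with five Thursdays: Mar, Jun, Aug, Nov.

4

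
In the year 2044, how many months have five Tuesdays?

4

A month has five Tuesdays exactly when Tuesday falls within its first (length − 28) days.
Jan: 31 days, starts Fri → 5 of Fri, Sat, Sun
Feb: 29 days, starts Mon → 5 of Mon
Mar: 31 days, starts Tue → 5 of Tue, Wed, Thu ✓
Apr: 30 days, starts Fri → 5 of Fri, Sat
May: 31 days, starts Sun → 5 of Sun, Mon, Tue ✓
Jun: 30 days, starts Wed → 5 of Wed, Thu
Jul: 31 days, starts Fri → 5 of Fri, Sat, Sun
Aug: 31 days, starts Mon → 5 of Mon, Tue, Wed ✓
Sep: 30 days, starts Thu → 5 of Thu, Fri
Oct: 31 days, starts Sat → 5 of Sat, Sun, Mon
Nov: 30 days, starts Tue → 5 of Tue, Wed ✓
Dec: 31 days, starts Thu → 5 of Thu, Fri, Sat
Months with five Tuesdays: Mar, May, Aug, Nov.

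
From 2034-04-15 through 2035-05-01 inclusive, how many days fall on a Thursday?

2034-04-15 is a Saturday.
The range spans 382 days (inclusive of both endpoints).
382 = 7 × 54 + 4, so there are 54 full weeks plus 4 extra days.
Each full week contributes one Thursday: 54 so far.
The 4 extra days are Sat, Sun, Mon, Tue — none qualify.
Total: 54 + 0 = 54.

54 Thursdays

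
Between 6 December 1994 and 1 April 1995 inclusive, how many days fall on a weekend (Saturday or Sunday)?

33

6 December 1994 is a Tuesday.
The range spans 117 days (inclusive of both endpoints).
117 = 7 × 16 + 5, so there are 16 full weeks plus 5 extra days.
Each full week contributes 2 weekend days (Sat, Sun): 16 × 2 = 32.
The 5 extra days are Tuesday, Wednesday, Thursday, Friday, Saturday — 1 of them qualifies.
Total: 32 + 1 = 33.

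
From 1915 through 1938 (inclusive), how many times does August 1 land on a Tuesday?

3

Day of week of August 1 in each year:
1915: Sun, 1916: Tue ✓, 1917: Wed, 1918: Thu, 1919: Fri, 1920: Sun, 1921: Mon, 1922: Tue ✓, 1923: Wed, 1924: Fri, 1925: Sat, 1926: Sun, 1927: Mon, 1928: Wed, 1929: Thu, 1930: Fri, 1931: Sat, 1932: Mon, 1933: Tue ✓, 1934: Wed, 1935: Thu, 1936: Sat, 1937: Sun, 1938: Mon
Tuesdays: 1916, 1922, 1933.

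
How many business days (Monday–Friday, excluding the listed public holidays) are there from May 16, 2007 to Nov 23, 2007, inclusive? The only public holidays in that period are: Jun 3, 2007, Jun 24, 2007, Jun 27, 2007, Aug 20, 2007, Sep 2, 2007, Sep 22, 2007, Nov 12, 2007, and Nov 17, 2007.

May 16, 2007 is a Wednesday.
From May 16, 2007 to Nov 23, 2007 is 192 days inclusive.
192 = 7 × 27 + 3, so there are 27 full weeks plus 3 extra days.
Each full week contributes 5 weekdays (Mon–Fri): 27 × 5 = 135.
The 3 extra days are Wednesday, Thursday, Friday — 3 of them qualify.
Total: 135 + 3 = 138.
Holidays: Jun 3, 2007 (Sun); Jun 24, 2007 (Sun); Jun 27, 2007 (Wed); Aug 20, 2007 (Mon); Sep 2, 2007 (Sun); Sep 22, 2007 (Sat); Nov 12, 2007 (Mon); Nov 17, 2007 (Sat).
3 of the 8 holidays fall on weekdays; the rest are weekends and were already excluded.
Business days: 138 − 3 = 135.

135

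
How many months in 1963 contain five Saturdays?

A month has five Saturdays exactly when Saturday falls within its first (length − 28) days.
Jan: 31 days, starts Tue → 5 of Tue, Wed, Thu
Feb: 28 days, starts Fri → 5 of (none)
Mar: 31 days, starts Fri → 5 of Fri, Sat, Sun ✓
Apr: 30 days, starts Mon → 5 of Mon, Tue
May: 31 days, starts Wed → 5 of Wed, Thu, Fri
Jun: 30 days, starts Sat → 5 of Sat, Sun ✓
Jul: 31 days, starts Mon → 5 of Mon, Tue, Wed
Aug: 31 days, starts Thu → 5 of Thu, Fri, Sat ✓
Sep: 30 days, starts Sun → 5 of Sun, Mon
Oct: 31 days, starts Tue → 5 of Tue, Wed, Thu
Nov: 30 days, starts Fri → 5 of Fri, Sat ✓
Dec: 31 days, starts Sun → 5 of Sun, Mon, Tue
Months with five Saturdays: Mar, Jun, Aug, Nov.

4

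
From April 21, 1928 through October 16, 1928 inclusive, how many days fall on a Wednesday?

25

April 21, 1928 is a Saturday.
The range spans 179 days (inclusive of both endpoints).
179 = 7 × 25 + 4, so there are 25 full weeks plus 4 extra days.
Each full week contributes one Wednesday: 25 so far.
The 4 extra days are Sat, Sun, Mon, Tue — none qualify.
Total: 25 + 0 = 25.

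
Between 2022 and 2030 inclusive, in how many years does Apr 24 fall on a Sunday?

1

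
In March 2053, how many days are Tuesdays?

4

March 1, 2053 is a Saturday.
From March 1, 2053 to March 31, 2053 is 31 days inclusive.
31 = 7 × 4 + 3, so there are 4 full weeks plus 3 extra days.
Each full week contributes one Tuesday: 4 so far.
The 3 extra days are Saturday, Sunday, Monday — none qualify.
Total: 4 + 0 = 4.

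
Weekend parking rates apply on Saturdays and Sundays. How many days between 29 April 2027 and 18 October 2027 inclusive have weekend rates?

50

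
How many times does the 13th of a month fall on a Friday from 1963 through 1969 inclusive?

Friday-the-13ths by year:
1963: Sep, Dec
1964: Mar, Nov
1965: Aug
1966: May
1967: Jan, Oct
1968: Sep, Dec
1969: Jun

11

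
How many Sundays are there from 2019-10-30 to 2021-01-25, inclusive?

2019-10-30 is a Wednesday.
From 2019-10-30 to 2021-01-25 is 454 days inclusive.
454 = 7 × 64 + 6, so there are 64 full weeks plus 6 extra days.
Each full week contributes one Sunday: 64 so far.
The 6 extra days are Wednesday, Thursday, Friday, Saturday, Sunday, Monday — 1 of them qualifies.
Total: 64 + 1 = 65.

65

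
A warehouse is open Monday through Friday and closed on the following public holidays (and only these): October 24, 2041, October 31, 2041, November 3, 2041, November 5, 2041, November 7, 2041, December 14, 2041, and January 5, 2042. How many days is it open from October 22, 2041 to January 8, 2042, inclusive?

53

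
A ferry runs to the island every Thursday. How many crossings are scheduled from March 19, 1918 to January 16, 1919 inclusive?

March 19, 1918 is a Tuesday.
From March 19, 1918 to January 16, 1919 is 304 days inclusive.
304 = 7 × 43 + 3, so there are 43 full weeks plus 3 extra days.
Each full week contributes one Thursday: 43 so far.
The 3 extra days are Tuesday, Wednesday, Thursday — 1 of them qualifies.
Total: 43 + 1 = 44.

44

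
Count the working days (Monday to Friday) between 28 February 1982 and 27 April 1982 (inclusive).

28 February 1982 is a Sunday.
That's 59 days from start to end, counting both.
59 = 7 × 8 + 3, so there are 8 full weeks plus 3 extra days.
Each full week contributes 5 weekdays (Mon–Fri): 8 × 5 = 40.
The 3 extra days are Sun, Mon, Tue — 2 of them qualify.
Total: 40 + 2 = 42.

42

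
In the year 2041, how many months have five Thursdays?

A month has five Thursdays exactly when Thursday falls within its first (length − 28) days.
Jan: 31 days, starts Tue → 5 of Tue, Wed, Thu ✓
Feb: 28 days, starts Fri → 5 of (none)
Mar: 31 days, starts Fri → 5 of Fri, Sat, Sun
Apr: 30 days, starts Mon → 5 of Mon, Tue
May: 31 days, starts Wed → 5 of Wed, Thu, Fri ✓
Jun: 30 days, starts Sat → 5 of Sat, Sun
Jul: 31 days, starts Mon → 5 of Mon, Tue, Wed
Aug: 31 days, starts Thu → 5 of Thu, Fri, Sat ✓
Sep: 30 days, starts Sun → 5 of Sun, Mon
Oct: 31 days, starts Tue → 5 of Tue, Wed, Thu ✓
Nov: 30 days, starts Fri → 5 of Fri, Sat
Dec: 31 days, starts Sun → 5 of Sun, Mon, Tue
Months with five Thursdays: Jan, May, Aug, Oct.

4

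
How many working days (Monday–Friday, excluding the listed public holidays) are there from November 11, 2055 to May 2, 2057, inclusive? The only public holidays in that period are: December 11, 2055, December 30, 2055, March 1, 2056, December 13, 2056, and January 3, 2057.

381

November 11, 2055 is a Thursday.
From November 11, 2055 to May 2, 2057 is 539 days inclusive.
539 = 7 × 77, so the span is exactly 77 full weeks.
Each full week contributes 5 weekdays (Mon–Fri): 77 × 5 = 385.
Total: 385.
Holidays: December 11, 2055 (Sat); December 30, 2055 (Thu); March 1, 2056 (Wed); December 13, 2056 (Wed); January 3, 2057 (Wed).
4 of the 5 holidays fall on weekdays; the rest are weekends and were already excluded.
Business days: 385 − 4 = 381.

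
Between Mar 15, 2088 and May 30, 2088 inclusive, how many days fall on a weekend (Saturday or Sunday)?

Mar 15, 2088 is a Monday.
The range spans 77 days (inclusive of both endpoints).
77 = 7 × 11, so the span is exactly 11 full weeks.
Each full week contributes 2 weekend days (Sat, Sun): 11 × 2 = 22.
Total: 22.

22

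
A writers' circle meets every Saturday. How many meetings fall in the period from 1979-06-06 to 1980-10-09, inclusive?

1979-06-06 is a Wednesday.
The range spans 492 days (inclusive of both endpoints).
492 = 7 × 70 + 2, so there are 70 full weeks plus 2 extra days.
Each full week contributes one Saturday: 70 so far.
The 2 extra days are Wednesday, Thursday — none qualify.
Total: 70 + 0 = 70.

70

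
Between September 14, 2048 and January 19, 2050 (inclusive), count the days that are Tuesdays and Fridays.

September 14, 2048 is a Monday.
That's 493 days from start to end, counting both.
493 = 7 × 70 + 3, so there are 70 full weeks plus 3 extra days.
Each full week contributes 2 days from the set (Tue, Fri): 70 × 2 = 140.
The 3 extra days are Mon, Tue, Wed — 1 of them qualifies.
Total: 140 + 1 = 141.

141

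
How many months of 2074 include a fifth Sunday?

A month has five Sundays exactly when Sunday falls within its first (length − 28) days.
Jan: 31 days, starts Mon → 5 of Mon, Tue, Wed
Feb: 28 days, starts Thu → 5 of (none)
Mar: 31 days, starts Thu → 5 of Thu, Fri, Sat
Apr: 30 days, starts Sun → 5 of Sun, Mon ✓
May: 31 days, starts Tue → 5 of Tue, Wed, Thu
Jun: 30 days, starts Fri → 5 of Fri, Sat
Jul: 31 days, starts Sun → 5 of Sun, Mon, Tue ✓
Aug: 31 days, starts Wed → 5 of Wed, Thu, Fri
Sep: 30 days, starts Sat → 5 of Sat, Sun ✓
Oct: 31 days, starts Mon → 5 of Mon, Tue, Wed
Nov: 30 days, starts Thu → 5 of Thu, Fri
Dec: 31 days, starts Sat → 5 of Sat, Sun, Mon ✓
Months with five Sundays: Apr, Jul, Sep, Dec.

4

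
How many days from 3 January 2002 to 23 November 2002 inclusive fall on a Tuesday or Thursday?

3 January 2002 is a Thursday.
That's 325 days from start to end, counting both.
325 = 7 × 46 + 3, so there are 46 full weeks plus 3 extra days.
Each full week contributes 2 days from the set (Tue, Thu): 46 × 2 = 92.
The 3 extra days are Thu, Fri, Sat — 1 of them qualifies.
Total: 92 + 1 = 93.

93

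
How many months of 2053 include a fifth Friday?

A month has five Fridays exactly when Friday falls within its first (length − 28) days.
Jan: 31 days, starts Wed → 5 of Wed, Thu, Fri ✓
Feb: 28 days, starts Sat → 5 of (none)
Mar: 31 days, starts Sat → 5 of Sat, Sun, Mon
Apr: 30 days, starts Tue → 5 of Tue, Wed
May: 31 days, starts Thu → 5 of Thu, Fri, Sat ✓
Jun: 30 days, starts Sun → 5 of Sun, Mon
Jul: 31 days, starts Tue → 5 of Tue, Wed, Thu
Aug: 31 days, starts Fri → 5 of Fri, Sat, Sun ✓
Sep: 30 days, starts Mon → 5 of Mon, Tue
Oct: 31 days, starts Wed → 5 of Wed, Thu, Fri ✓
Nov: 30 days, starts Sat → 5 of Sat, Sun
Dec: 31 days, starts Mon → 5 of Mon, Tue, Wed
Months with five Fridays: Jan, May, Aug, Oct.

4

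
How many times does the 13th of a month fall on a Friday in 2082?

The 13th falls on a Friday when the month's 13th has weekday Fri.
Jan 13 is Tue; Feb 13 is Fri ✓; Mar 13 is Fri ✓; Apr 13 is Mon; May 13 is Wed; Jun 13 is Sat; Jul 13 is Mon; Aug 13 is Thu; Sep 13 is Sun; Oct 13 is Tue; Nov 13 is Fri ✓; Dec 13 is Sun.
Friday the 13ths: Feb, Mar, Nov.

3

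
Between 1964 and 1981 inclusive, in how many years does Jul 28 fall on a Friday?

Day of week of July 28 in each year:
1964: Tue, 1965: Wed, 1966: Thu, 1967: Fri ✓, 1968: Sun, 1969: Mon, 1970: Tue, 1971: Wed, 1972: Fri ✓, 1973: Sat, 1974: Sun, 1975: Mon, 1976: Wed, 1977: Thu, 1978: Fri ✓, 1979: Sat, 1980: Mon, 1981: Tue
Fridays: 1967, 1972, 1978.

3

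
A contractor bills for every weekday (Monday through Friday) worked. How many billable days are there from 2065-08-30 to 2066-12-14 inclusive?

337 weekdays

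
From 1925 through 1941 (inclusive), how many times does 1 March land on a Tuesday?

Day of week of March 1 in each year:
1925: Sun, 1926: Mon, 1927: Tue ✓, 1928: Thu, 1929: Fri, 1930: Sat, 1931: Sun, 1932: Tue ✓, 1933: Wed, 1934: Thu, 1935: Fri, 1936: Sun, 1937: Mon, 1938: Tue ✓, 1939: Wed, 1940: Fri, 1941: Sat
Tuesdays: 1927, 1932, 1938.

3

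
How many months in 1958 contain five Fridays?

A month has five Fridays exactly when Friday falls within its first (length − 28) days.
Jan: 31 days, starts Wed → 5 of Wed, Thu, Fri ✓
Feb: 28 days, starts Sat → 5 of (none)
Mar: 31 days, starts Sat → 5 of Sat, Sun, Mon
Apr: 30 days, starts Tue → 5 of Tue, Wed
May: 31 days, starts Thu → 5 of Thu, Fri, Sat ✓
Jun: 30 days, starts Sun → 5 of Sun, Mon
Jul: 31 days, starts Tue → 5 of Tue, Wed, Thu
Aug: 31 days, starts Fri → 5 of Fri, Sat, Sun ✓
Sep: 30 days, starts Mon → 5 of Mon, Tue
Oct: 31 days, starts Wed → 5 of Wed, Thu, Fri ✓
Nov: 30 days, starts Sat → 5 of Sat, Sun
Dec: 31 days, starts Mon → 5 of Mon, Tue, Wed
Months with five Fridays: Jan, May, Aug, Oct.

4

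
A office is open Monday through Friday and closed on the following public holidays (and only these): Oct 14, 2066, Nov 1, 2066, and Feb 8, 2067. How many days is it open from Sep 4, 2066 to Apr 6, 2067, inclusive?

150

Sep 4, 2066 is a Saturday.
That's 215 days from start to end, counting both.
215 = 7 × 30 + 5, so there are 30 full weeks plus 5 extra days.
Each full week contributes 5 weekdays (Mon–Fri): 30 × 5 = 150.
The 5 extra days are Saturday, Sunday, Monday, Tuesday, Wednesday — 3 of them qualify.
Total: 150 + 3 = 153.
Holidays: Oct 14, 2066 (Thu); Nov 1, 2066 (Mon); Feb 8, 2067 (Tue).
All 3 holidays fall on weekdays, so subtract 3.
Business days: 153 − 3 = 150.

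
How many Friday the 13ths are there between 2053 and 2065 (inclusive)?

Friday-the-13ths by year:
2053: Jun
2054: Feb, Mar, Nov
2055: Aug
2056: Oct
2057: Apr, Jul
2058: Sep, Dec
2059: Jun
2060: Feb, Aug
2061: May
2062: Jan, Oct
2063: Apr, Jul
2064: Jun
2065: Feb, Mar, Nov

22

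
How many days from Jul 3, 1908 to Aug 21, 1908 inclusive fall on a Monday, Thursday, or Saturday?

21

Jul 3, 1908 is a Friday.
From Jul 3, 1908 to Aug 21, 1908 is 50 days inclusive.
50 = 7 × 7 + 1, so there are 7 full weeks plus 1 extra day.
Each full week contributes 3 days from the set (Mon, Thu, Sat): 7 × 3 = 21.
The 1 extra day is Friday — none qualify.
Total: 21 + 0 = 21.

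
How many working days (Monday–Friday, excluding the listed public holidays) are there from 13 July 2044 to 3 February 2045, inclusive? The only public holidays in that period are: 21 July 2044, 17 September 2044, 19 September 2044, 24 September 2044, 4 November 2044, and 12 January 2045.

144

13 July 2044 is a Wednesday.
The range spans 206 days (inclusive of both endpoints).
206 = 7 × 29 + 3, so there are 29 full weeks plus 3 extra days.
Each full week contributes 5 weekdays (Mon–Fri): 29 × 5 = 145.
The 3 extra days are Wednesday, Thursday, Friday — 3 of them qualify.
Total: 145 + 3 = 148.
Holidays: 21 July 2044 (Thu); 17 September 2044 (Sat); 19 September 2044 (Mon); 24 September 2044 (Sat); 4 November 2044 (Fri); 12 January 2045 (Thu).
4 of the 6 holidays fall on weekdays; the rest are weekends and were already excluded.
Business days: 148 − 4 = 144.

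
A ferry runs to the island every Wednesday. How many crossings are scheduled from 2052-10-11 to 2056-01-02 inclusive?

168 Wednesdays

2052-10-11 is a Friday.
That's 1179 days from start to end, counting both.
1179 = 7 × 168 + 3, so there are 168 full weeks plus 3 extra days.
Each full week contributes one Wednesday: 168 so far.
The 3 extra days are Friday, Saturday, Sunday — none qualify.
Total: 168 + 0 = 168.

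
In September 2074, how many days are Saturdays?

5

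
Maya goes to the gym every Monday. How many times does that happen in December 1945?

5

1 December 1945 is a Saturday.
The range spans 31 days (inclusive of both endpoints).
31 = 7 × 4 + 3, so there are 4 full weeks plus 3 extra days.
Each full week contributes one Monday: 4 so far.
The 3 extra days are Saturday, Sunday, Monday — 1 of them qualifies.
Total: 4 + 1 = 5.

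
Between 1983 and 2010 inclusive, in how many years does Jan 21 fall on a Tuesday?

Day of week of January 21 in each year:
1983: Fri, 1984: Sat, 1985: Mon, 1986: Tue ✓, 1987: Wed, 1988: Thu, 1989: Sat, 1990: Sun, 1991: Mon, 1992: Tue ✓, 1993: Thu, 1994: Fri, 1995: Sat, 1996: Sun, 1997: Tue ✓, 1998: Wed, 1999: Thu, 2000: Fri, 2001: Sun, 2002: Mon, 2003: Tue ✓, 2004: Wed, 2005: Fri, 2006: Sat, 2007: Sun, 2008: Mon, 2009: Wed, 2010: Thu
Tuesdays: 1986, 1992, 1997, 2003.

4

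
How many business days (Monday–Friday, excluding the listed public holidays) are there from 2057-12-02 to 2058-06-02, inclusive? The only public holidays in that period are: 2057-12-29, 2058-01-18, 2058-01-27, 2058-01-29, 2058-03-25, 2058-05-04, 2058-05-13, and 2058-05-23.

125 business days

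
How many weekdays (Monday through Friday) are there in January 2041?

23 weekdays

2041-01-01 is a Tuesday.
That's 31 days from start to end, counting both.
31 = 7 × 4 + 3, so there are 4 full weeks plus 3 extra days.
Each full week contributes 5 weekdays (Mon–Fri): 4 × 5 = 20.
The 3 extra days are Tue, Wed, Thu — 3 of them qualify.
Total: 20 + 3 = 23.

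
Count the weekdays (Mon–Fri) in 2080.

Jan 1, 2080 is a Monday.
That's 366 days from start to end, counting both.
366 = 7 × 52 + 2, so there are 52 full weeks plus 2 extra days.
Each full week contributes 5 weekdays (Mon–Fri): 52 × 5 = 260.
The 2 extra days are Monday, Tuesday — 2 of them qualify.
Total: 260 + 2 = 262.

262 weekdays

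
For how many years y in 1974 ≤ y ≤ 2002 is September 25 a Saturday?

4

Day of week of September 25 in each year:
1974: Wed, 1975: Thu, 1976: Sat ✓, 1977: Sun, 1978: Mon, 1979: Tue, 1980: Thu, 1981: Fri, 1982: Sat ✓, 1983: Sun, 1984: Tue, 1985: Wed, 1986: Thu, 1987: Fri, 1988: Sun, 1989: Mon, 1990: Tue, 1991: Wed, 1992: Fri, 1993: Sat ✓, 1994: Sun, 1995: Mon, 1996: Wed, 1997: Thu, 1998: Fri, 1999: Sat ✓, 2000: Mon, 2001: Tue, 2002: Wed
Saturdays: 1976, 1982, 1993, 1999.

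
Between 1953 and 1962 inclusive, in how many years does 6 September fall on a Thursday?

2

Day of week of September 6 in each year:
1953: Sun, 1954: Mon, 1955: Tue, 1956: Thu ✓, 1957: Fri, 1958: Sat, 1959: Sun, 1960: Tue, 1961: Wed, 1962: Thu ✓
Thursdays: 1956, 1962.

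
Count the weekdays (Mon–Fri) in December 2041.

2041-12-01 is a Sunday.
That's 31 days from start to end, counting both.
31 = 7 × 4 + 3, so there are 4 full weeks plus 3 extra days.
Each full week contributes 5 weekdays (Mon–Fri): 4 × 5 = 20.
The 3 extra days are Sun, Mon, Tue — 2 of them qualify.
Total: 20 + 2 = 22.

22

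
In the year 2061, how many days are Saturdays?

53

1 January 2061 is a Saturday.
From 1 January 2061 to 31 December 2061 is 365 days inclusive.
365 = 7 × 52 + 1, so there are 52 full weeks plus 1 extra day.
Each full week contributes one Saturday: 52 so far.
The 1 extra day is Sat — 1 of them qualifies.
Total: 52 + 1 = 53.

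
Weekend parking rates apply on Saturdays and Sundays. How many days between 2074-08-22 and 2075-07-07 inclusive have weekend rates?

2074-08-22 is a Wednesday.
The range spans 320 days (inclusive of both endpoints).
320 = 7 × 45 + 5, so there are 45 full weeks plus 5 extra days.
Each full week contributes 2 weekend days (Sat, Sun): 45 × 2 = 90.
The 5 extra days are Wed, Thu, Fri, Sat, Sun — 2 of them qualify.
Total: 90 + 2 = 92.

92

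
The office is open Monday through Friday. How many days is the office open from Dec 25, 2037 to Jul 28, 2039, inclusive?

415 weekdays

Dec 25, 2037 is a Friday.
From Dec 25, 2037 to Jul 28, 2039 is 581 days inclusive.
581 = 7 × 83, so the span is exactly 83 full weeks.
Each full week contributes 5 weekdays (Mon–Fri): 83 × 5 = 415.
Total: 415.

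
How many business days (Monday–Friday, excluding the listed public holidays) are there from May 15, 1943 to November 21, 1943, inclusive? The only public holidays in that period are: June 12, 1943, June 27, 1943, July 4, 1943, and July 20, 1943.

May 15, 1943 is a Saturday.
The range spans 191 days (inclusive of both endpoints).
191 = 7 × 27 + 2, so there are 27 full weeks plus 2 extra days.
Each full week contributes 5 weekdays (Mon–Fri): 27 × 5 = 135.
The 2 extra days are Sat, Sun — none qualify.
Total: 135 + 0 = 135.
Holidays: June 12, 1943 (Sat); June 27, 1943 (Sun); July 4, 1943 (Sun); July 20, 1943 (Tue).
1 of the 4 holidays fall on weekdays; the rest are weekends and were already excluded.
Business days: 135 − 1 = 134.

134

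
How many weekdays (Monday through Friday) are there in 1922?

260 weekdays

January 1, 1922 is a Sunday.
The range spans 365 days (inclusive of both endpoints).
365 = 7 × 52 + 1, so there are 52 full weeks plus 1 extra day.
Each full week contributes 5 weekdays (Mon–Fri): 52 × 5 = 260.
The 1 extra day is Sunday — none qualify.
Total: 260 + 0 = 260.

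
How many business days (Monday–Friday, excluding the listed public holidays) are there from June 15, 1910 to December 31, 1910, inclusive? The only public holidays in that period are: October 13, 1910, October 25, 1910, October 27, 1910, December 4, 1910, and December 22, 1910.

139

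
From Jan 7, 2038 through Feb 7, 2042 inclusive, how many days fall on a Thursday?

214

Jan 7, 2038 is a Thursday.
The range spans 1493 days (inclusive of both endpoints).
1493 = 7 × 213 + 2, so there are 213 full weeks plus 2 extra days.
Each full week contributes one Thursday: 213 so far.
The 2 extra days are Thursday, Friday — 1 of them qualifies.
Total: 213 + 1 = 214.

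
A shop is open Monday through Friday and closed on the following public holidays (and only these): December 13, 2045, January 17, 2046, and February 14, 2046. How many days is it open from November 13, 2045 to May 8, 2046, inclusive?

November 13, 2045 is a Monday.
From November 13, 2045 to May 8, 2046 is 177 days inclusive.
177 = 7 × 25 + 2, so there are 25 full weeks plus 2 extra days.
Each full week contributes 5 weekdays (Mon–Fri): 25 × 5 = 125.
The 2 extra days are Monday, Tuesday — 2 of them qualify.
Total: 125 + 2 = 127.
Holidays: December 13, 2045 (Wed); January 17, 2046 (Wed); February 14, 2046 (Wed).
All 3 holidays fall on weekdays, so subtract 3.
Business days: 127 − 3 = 124.

124 business days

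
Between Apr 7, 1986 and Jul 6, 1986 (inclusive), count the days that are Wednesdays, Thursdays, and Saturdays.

39

Apr 7, 1986 is a Monday.
The range spans 91 days (inclusive of both endpoints).
91 = 7 × 13, so the span is exactly 13 full weeks.
Each full week contributes 3 days from the set (Wed, Thu, Sat): 13 × 3 = 39.
Total: 39.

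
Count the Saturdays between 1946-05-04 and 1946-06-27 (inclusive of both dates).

8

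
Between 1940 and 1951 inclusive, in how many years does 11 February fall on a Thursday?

Day of week of February 11 in each year:
1940: Sun, 1941: Tue, 1942: Wed, 1943: Thu ✓, 1944: Fri, 1945: Sun, 1946: Mon, 1947: Tue, 1948: Wed, 1949: Fri, 1950: Sat, 1951: Sun
Thursdays: 1943.

1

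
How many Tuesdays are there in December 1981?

December 1, 1981 is a Tuesday.
That's 31 days from start to end, counting both.
31 = 7 × 4 + 3, so there are 4 full weeks plus 3 extra days.
Each full week contributes one Tuesday: 4 so far.
The 3 extra days are Tue, Wed, Thu — 1 of them qualifies.
Total: 4 + 1 = 5.

5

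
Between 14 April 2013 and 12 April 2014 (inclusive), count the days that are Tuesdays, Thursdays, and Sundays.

156

14 April 2013 is a Sunday.
From 14 April 2013 to 12 April 2014 is 364 days inclusive.
364 = 7 × 52, so the span is exactly 52 full weeks.
Each full week contributes 3 days from the set (Tue, Thu, Sun): 52 × 3 = 156.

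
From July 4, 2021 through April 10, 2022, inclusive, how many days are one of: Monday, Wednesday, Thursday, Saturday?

July 4, 2021 is a Sunday.
The range spans 281 days (inclusive of both endpoints).
281 = 7 × 40 + 1, so there are 40 full weeks plus 1 extra day.
Each full week contributes 4 days from the set (Mon, Wed, Thu, Sat): 40 × 4 = 160.
The 1 extra day is Sun — none qualify.
Total: 160 + 0 = 160.

160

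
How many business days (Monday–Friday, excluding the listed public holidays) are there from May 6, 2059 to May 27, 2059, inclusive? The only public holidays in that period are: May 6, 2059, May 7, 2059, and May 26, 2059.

13

May 6, 2059 is a Tuesday.
From May 6, 2059 to May 27, 2059 is 22 days inclusive.
22 = 7 × 3 + 1, so there are 3 full weeks plus 1 extra day.
Each full week contributes 5 weekdays (Mon–Fri): 3 × 5 = 15.
The 1 extra day is Tue — 1 of them qualifies.
Total: 15 + 1 = 16.
Holidays: May 6, 2059 (Tue); May 7, 2059 (Wed); May 26, 2059 (Mon).
All 3 holidays fall on weekdays, so subtract 3.
Business days: 16 − 3 = 13.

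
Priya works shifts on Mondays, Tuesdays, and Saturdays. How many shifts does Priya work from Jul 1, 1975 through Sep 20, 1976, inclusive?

192

Jul 1, 1975 is a Tuesday.
The range spans 448 days (inclusive of both endpoints).
448 = 7 × 64, so the span is exactly 64 full weeks.
Each full week contributes 3 days from the set (Mon, Tue, Sat): 64 × 3 = 192.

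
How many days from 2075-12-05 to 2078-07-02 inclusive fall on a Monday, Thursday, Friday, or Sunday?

2075-12-05 is a Thursday.
That's 941 days from start to end, counting both.
941 = 7 × 134 + 3, so there are 134 full weeks plus 3 extra days.
Each full week contributes 4 days from the set (Mon, Thu, Fri, Sun): 134 × 4 = 536.
The 3 extra days are Thu, Fri, Sat — 2 of them qualify.
Total: 536 + 2 = 538.

538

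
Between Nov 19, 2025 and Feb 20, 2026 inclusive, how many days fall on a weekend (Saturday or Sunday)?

26

Nov 19, 2025 is a Wednesday.
The range spans 94 days (inclusive of both endpoints).
94 = 7 × 13 + 3, so there are 13 full weeks plus 3 extra days.
Each full week contributes 2 weekend days (Sat, Sun): 13 × 2 = 26.
The 3 extra days are Wednesday, Thursday, Friday — none qualify.
Total: 26 + 0 = 26.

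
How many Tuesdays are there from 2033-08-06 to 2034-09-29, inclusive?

60 Tuesdays

2033-08-06 is a Saturday.
The range spans 420 days (inclusive of both endpoints).
420 = 7 × 60, so the span is exactly 60 full weeks.
Each full week contributes one Tuesday: 60 so far.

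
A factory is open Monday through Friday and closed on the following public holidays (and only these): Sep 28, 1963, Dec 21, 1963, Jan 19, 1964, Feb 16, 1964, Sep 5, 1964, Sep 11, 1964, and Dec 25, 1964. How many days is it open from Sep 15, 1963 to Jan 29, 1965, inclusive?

358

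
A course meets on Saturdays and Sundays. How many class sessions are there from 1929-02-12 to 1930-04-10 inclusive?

1929-02-12 is a Tuesday.
From 1929-02-12 to 1930-04-10 is 423 days inclusive.
423 = 7 × 60 + 3, so there are 60 full weeks plus 3 extra days.
Each full week contributes 2 days from the set (Sat, Sun): 60 × 2 = 120.
The 3 extra days are Tue, Wed, Thu — none qualify.
Total: 120 + 0 = 120.

120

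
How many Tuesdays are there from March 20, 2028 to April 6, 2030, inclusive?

March 20, 2028 is a Monday.
The range spans 748 days (inclusive of both endpoints).
748 = 7 × 106 + 6, so there are 106 full weeks plus 6 extra days.
Each full week contributes one Tuesday: 106 so far.
The 6 extra days are Mon, Tue, Wed, Thu, Fri, Sat — 1 of them qualifies.
Total: 106 + 1 = 107.

107 Tuesdays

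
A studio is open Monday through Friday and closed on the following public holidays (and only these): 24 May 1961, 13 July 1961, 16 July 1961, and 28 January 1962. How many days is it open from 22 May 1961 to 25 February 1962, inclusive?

198

22 May 1961 is a Monday.
That's 280 days from start to end, counting both.
280 = 7 × 40, so the span is exactly 40 full weeks.
Each full week contributes 5 weekdays (Mon–Fri): 40 × 5 = 200.
Total: 200.
Holidays: 24 May 1961 (Wed); 13 July 1961 (Thu); 16 July 1961 (Sun); 28 January 1962 (Sun).
2 of the 4 holidays fall on weekdays; the rest are weekends and were already excluded.
Business days: 200 − 2 = 198.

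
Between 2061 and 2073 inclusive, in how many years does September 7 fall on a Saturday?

Day of week of September 7 in each year:
2061: Wed, 2062: Thu, 2063: Fri, 2064: Sun, 2065: Mon, 2066: Tue, 2067: Wed, 2068: Fri, 2069: Sat ✓, 2070: Sun, 2071: Mon, 2072: Wed, 2073: Thu
Saturdays: 2069.

1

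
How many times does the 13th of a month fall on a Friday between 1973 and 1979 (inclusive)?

Friday-the-13ths by year:
1973: Apr, Jul
1974: Sep, Dec
1975: Jun
1976: Feb, Aug
1977: May
1978: Jan, Oct
1979: Apr, Jul

12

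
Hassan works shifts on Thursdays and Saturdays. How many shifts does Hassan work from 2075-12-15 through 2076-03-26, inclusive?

29

2075-12-15 is a Sunday.
The range spans 103 days (inclusive of both endpoints).
103 = 7 × 14 + 5, so there are 14 full weeks plus 5 extra days.
Each full week contributes 2 days from the set (Thu, Sat): 14 × 2 = 28.
The 5 extra days are Sunday, Monday, Tuesday, Wednesday, Thursday — 1 of them qualifies.
Total: 28 + 1 = 29.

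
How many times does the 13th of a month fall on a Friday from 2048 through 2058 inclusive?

18

Friday-the-13ths by year:
2048: Mar, Nov
2049: Aug
2050: May
2051: Jan, Oct
2052: Sep, Dec
2053: Jun
2054: Feb, Mar, Nov
2055: Aug
2056: Oct
2057: Apr, Jul
2058: Sep, Dec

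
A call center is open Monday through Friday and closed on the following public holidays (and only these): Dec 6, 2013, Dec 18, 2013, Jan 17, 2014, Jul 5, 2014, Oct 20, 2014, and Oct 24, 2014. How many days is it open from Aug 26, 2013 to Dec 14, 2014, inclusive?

Aug 26, 2013 is a Monday.
From Aug 26, 2013 to Dec 14, 2014 is 476 days inclusive.
476 = 7 × 68, so the span is exactly 68 full weeks.
Each full week contributes 5 weekdays (Mon–Fri): 68 × 5 = 340.
Holidays: Dec 6, 2013 (Fri); Dec 18, 2013 (Wed); Jan 17, 2014 (Fri); Jul 5, 2014 (Sat); Oct 20, 2014 (Mon); Oct 24, 2014 (Fri).
5 of the 6 holidays fall on weekdays; the rest are weekends and were already excluded.
Business days: 340 − 5 = 335.

335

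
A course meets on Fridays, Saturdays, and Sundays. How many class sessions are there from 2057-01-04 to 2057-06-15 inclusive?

2057-01-04 is a Thursday.
That's 163 days from start to end, counting both.
163 = 7 × 23 + 2, so there are 23 full weeks plus 2 extra days.
Each full week contributes 3 days from the set (Fri, Sat, Sun): 23 × 3 = 69.
The 2 extra days are Thu, Fri — 1 of them qualifies.
Total: 69 + 1 = 70.

70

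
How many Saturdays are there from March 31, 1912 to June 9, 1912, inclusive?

March 31, 1912 is a Sunday.
That's 71 days from start to end, counting both.
71 = 7 × 10 + 1, so there are 10 full weeks plus 1 extra day.
Each full week contributes one Saturday: 10 so far.
The 1 extra day is Sun — none qualify.
Total: 10 + 0 = 10.

10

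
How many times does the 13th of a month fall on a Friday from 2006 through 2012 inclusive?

Friday-the-13ths by year:
2006: Jan, Oct
2007: Apr, Jul
2008: Jun
2009: Feb, Mar, Nov
2010: Aug
2011: May
2012: Jan, Apr, Jul

13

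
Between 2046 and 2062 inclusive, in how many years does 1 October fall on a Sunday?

Day of week of October 1 in each year:
2046: Mon, 2047: Tue, 2048: Thu, 2049: Fri, 2050: Sat, 2051: Sun ✓, 2052: Tue, 2053: Wed, 2054: Thu, 2055: Fri, 2056: Sun ✓, 2057: Mon, 2058: Tue, 2059: Wed, 2060: Fri, 2061: Sat, 2062: Sun ✓
Sundays: 2051, 2056, 2062.

3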